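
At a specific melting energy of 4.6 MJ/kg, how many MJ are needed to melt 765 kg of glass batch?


Total energy = mass * specific energy
  E = 765 * 4.6 = 3519 MJ

3519 MJ


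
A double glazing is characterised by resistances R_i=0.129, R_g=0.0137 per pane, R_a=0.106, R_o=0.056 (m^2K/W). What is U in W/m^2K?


Total thermal resistance (series):
  R_total = R_in + R_glass + R_air + R_glass + R_out
  R_total = 0.129 + 0.0137 + 0.106 + 0.0137 + 0.056 = 0.3184 m^2K/W
U-value = 1 / R_total = 1 / 0.3184 = 3.141 W/m^2K

3.141 W/m^2K


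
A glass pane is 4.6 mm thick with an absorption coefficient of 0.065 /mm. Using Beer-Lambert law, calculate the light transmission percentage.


Beer-Lambert law: T = exp(-alpha * thickness)
  exponent = -0.065 * 4.6 = -0.299
  T = exp(-0.299) = 0.7416
  Percentage = 0.7416 * 100 = 74.16%

74.16%


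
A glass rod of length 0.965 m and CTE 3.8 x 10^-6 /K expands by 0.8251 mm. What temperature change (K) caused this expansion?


Rearrange dL = alpha * L0 * dT for dT:
  dT = dL / (alpha * L0)
  dL (m) = 0.8251 / 1000 = 0.0008251
  dT = 0.0008251 / ((3.8 x 10^-6) * 0.965) = 225.0 K

225.0 K


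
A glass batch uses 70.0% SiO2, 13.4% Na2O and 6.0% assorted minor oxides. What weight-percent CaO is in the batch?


Pieces sum to 100%:
  CaO = 100 - (SiO2 + Na2O + others)
  CaO = 100 - (70.0 + 13.4 + 6.0) = 10.6%

10.6%


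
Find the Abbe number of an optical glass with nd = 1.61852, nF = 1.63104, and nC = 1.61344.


Abbe number formula: Vd = (nd - 1) / (nF - nC)
  nd - 1 = 1.61852 - 1 = 0.61852
  nF - nC = 1.63104 - 1.61344 = 0.0176
  Vd = 0.61852 / 0.0176 = 35.14

35.14


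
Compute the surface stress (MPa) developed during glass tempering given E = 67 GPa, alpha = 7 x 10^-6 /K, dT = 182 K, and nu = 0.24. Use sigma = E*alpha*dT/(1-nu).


Tempering stress: sigma = E * alpha * dT / (1 - nu)
  E (MPa) = 67 * 1000 = 67000
  Numerator = 67000 * (7 x 10^-6) * 182 = 85.358
  Denominator = 1 - 0.24 = 0.76
  sigma = 85.358 / 0.76 = 112.3 MPa

112.3 MPa


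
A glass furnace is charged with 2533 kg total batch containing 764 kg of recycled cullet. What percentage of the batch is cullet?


Cullet ratio = (cullet mass / total batch mass) * 100
  Ratio = 764 / 2533 * 100 = 30.16%

30.16%


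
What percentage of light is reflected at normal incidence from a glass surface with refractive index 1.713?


Fresnel reflectance at normal incidence:
  R = ((n - 1)/(n + 1))^2
  (n - 1)/(n + 1) = (1.713 - 1)/(1.713 + 1) = 0.262809
  R = 0.262809^2 = 0.0690686
  R(%) = 0.0690686 * 100 = 6.907%

6.907%


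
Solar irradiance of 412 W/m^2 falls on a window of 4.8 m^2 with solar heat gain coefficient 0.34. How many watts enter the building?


Solar heat gain: Q = Area * SHGC * Irradiance
  Q = 4.8 * 0.34 * 412 = 672.4 W

672.4 W


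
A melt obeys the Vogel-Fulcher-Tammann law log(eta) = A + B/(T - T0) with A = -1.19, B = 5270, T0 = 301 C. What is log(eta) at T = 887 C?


VFT equation: log(eta) = A + B / (T - T0)
  T - T0 = 887 - 301 = 586
  B / (T - T0) = 5270 / 586 = 8.993
  log(eta) = -1.19 + 8.993 = 7.803

7.803


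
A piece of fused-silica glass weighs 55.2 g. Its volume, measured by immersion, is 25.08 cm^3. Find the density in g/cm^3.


Use the definition of density:
  rho = mass / volume
  rho = 55.2 / 25.08 = 2.201 g/cm^3

2.201 g/cm^3


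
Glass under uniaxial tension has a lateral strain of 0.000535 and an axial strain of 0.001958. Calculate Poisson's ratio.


Poisson's ratio: nu = lateral strain / axial strain
  nu = 0.000535 / 0.001958 = 0.2732

0.2732


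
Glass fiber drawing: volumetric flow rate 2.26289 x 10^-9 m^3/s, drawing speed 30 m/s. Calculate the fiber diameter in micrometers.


Cross-sectional area from continuity:
  A = Q / v = 2.26289 x 10^-9 / 30 = 7.542967 x 10^-11 m^2
Diameter from circular cross-section:
  d = sqrt(4A / pi) * 10^6 (m -> um)
  d = sqrt(4 * 7.542967 x 10^-11 / pi) * 10^6 = 9.8 um

9.8 um


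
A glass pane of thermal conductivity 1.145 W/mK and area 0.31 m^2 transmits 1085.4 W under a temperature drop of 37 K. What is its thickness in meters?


Fourier's law: t = k * A * dT / Q
  t = 1.145 * 0.31 * 37 / 1085.4
  t = 13.13315 / 1085.4 = 0.0121 m

0.0121 m


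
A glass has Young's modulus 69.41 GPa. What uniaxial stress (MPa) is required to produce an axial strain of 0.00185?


Rearrange E = sigma / epsilon:
  sigma = E * epsilon
  E (MPa) = 69.41 * 1000 = 69410
  sigma = 69410 * 0.00185 = 128.41 MPa

128.41 MPa


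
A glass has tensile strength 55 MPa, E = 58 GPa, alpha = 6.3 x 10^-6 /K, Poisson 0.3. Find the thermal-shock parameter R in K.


Thermal shock resistance: R = sigma * (1 - nu) / (E * alpha)
  Numerator = 55 * (1 - 0.3) = 38.5
  Denominator = 58 * 1000 * (6.3 x 10^-6) = 0.3654
  R = 38.5 / 0.3654 = 105.4 K

105.4 K


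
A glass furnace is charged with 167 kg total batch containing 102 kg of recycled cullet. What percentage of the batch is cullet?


Cullet ratio = (cullet mass / total batch mass) * 100
  Ratio = 102 / 167 * 100 = 61.08%

61.08%


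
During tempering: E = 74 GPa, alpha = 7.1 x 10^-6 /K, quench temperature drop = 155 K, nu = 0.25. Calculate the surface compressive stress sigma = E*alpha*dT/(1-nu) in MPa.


Tempering stress: sigma = E * alpha * dT / (1 - nu)
  E (MPa) = 74 * 1000 = 74000
  Numerator = 74000 * (7.1 x 10^-6) * 155 = 81.437
  Denominator = 1 - 0.25 = 0.75
  sigma = 81.437 / 0.75 = 108.6 MPa

108.6 MPa


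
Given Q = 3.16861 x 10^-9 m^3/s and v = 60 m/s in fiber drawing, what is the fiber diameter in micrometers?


Cross-sectional area from continuity:
  A = Q / v = 3.16861 x 10^-9 / 60 = 5.281017 x 10^-11 m^2
Diameter from circular cross-section:
  d = sqrt(4A / pi) * 10^6 (m -> um)
  d = sqrt(4 * 5.281017 x 10^-11 / pi) * 10^6 = 8.2 um

8.2 um


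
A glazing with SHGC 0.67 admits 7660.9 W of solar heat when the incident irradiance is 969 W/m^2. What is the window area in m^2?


Rearrange Q = Area * SHGC * Irradiance:
  Area = Q / (SHGC * Irradiance)
  Area = 7660.9 / (0.67 * 969) = 11.8 m^2

11.8 m^2


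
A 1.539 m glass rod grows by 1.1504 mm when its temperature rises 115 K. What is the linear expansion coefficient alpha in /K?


Rearrange dL = alpha * L0 * dT for alpha:
  alpha = dL / (L0 * dT)
  alpha = (1.1504 / 1000) / (1.539 * 115) = 0.0000065 /K = 6.5 x 10^-6 /K

6.5 x 10^-6 /K


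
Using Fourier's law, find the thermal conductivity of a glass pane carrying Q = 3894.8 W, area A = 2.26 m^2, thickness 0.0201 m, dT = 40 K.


Fourier's law rearranged: k = Q * t / (A * dT)
  Numerator = 3894.8 * 0.0201 = 78.28548
  Denominator = 2.26 * 40 = 90.4
  k = 78.28548 / 90.4 = 0.866 W/mK

0.866 W/mK


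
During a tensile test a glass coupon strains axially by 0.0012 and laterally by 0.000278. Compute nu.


Poisson's ratio: nu = lateral strain / axial strain
  nu = 0.000278 / 0.0012 = 0.2317

0.2317


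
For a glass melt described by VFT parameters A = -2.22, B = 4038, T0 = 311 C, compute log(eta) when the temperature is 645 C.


VFT equation: log(eta) = A + B / (T - T0)
  T - T0 = 645 - 311 = 334
  B / (T - T0) = 4038 / 334 = 12.09
  log(eta) = -2.22 + 12.09 = 9.87

9.87


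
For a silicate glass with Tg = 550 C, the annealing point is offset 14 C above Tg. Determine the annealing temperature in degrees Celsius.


The annealing temperature is Tg plus the offset:
  T_anneal = 550 + 14 = 564 C

564 C


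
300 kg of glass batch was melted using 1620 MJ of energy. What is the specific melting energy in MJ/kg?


Rearrange E = m * s for s:
  s = E / m
  s = 1620 / 300 = 5.4 MJ/kg

5.4 MJ/kg


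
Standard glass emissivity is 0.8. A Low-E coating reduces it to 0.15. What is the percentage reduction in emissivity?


Percentage reduction = (1 - coated/uncoated) * 100
  Ratio = 0.15 / 0.8 = 0.1875
  Reduction = (1 - 0.1875) * 100 = 81.2%

81.2%


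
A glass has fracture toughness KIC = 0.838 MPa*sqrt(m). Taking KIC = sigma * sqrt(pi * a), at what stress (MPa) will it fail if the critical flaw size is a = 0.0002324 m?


Rearrange KIC = sigma * sqrt(pi * a):
  sigma = KIC / sqrt(pi * a)
  sqrt(pi * 0.0002324) = 0.02702
  sigma = 0.838 / 0.02702 = 31.01 MPa

31.01 MPa


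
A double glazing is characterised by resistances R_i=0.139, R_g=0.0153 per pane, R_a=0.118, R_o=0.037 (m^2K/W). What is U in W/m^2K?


Total thermal resistance (series):
  R_total = R_in + R_glass + R_air + R_glass + R_out
  R_total = 0.139 + 0.0153 + 0.118 + 0.0153 + 0.037 = 0.3246 m^2K/W
U-value = 1 / R_total = 1 / 0.3246 = 3.081 W/m^2K

3.081 W/m^2K


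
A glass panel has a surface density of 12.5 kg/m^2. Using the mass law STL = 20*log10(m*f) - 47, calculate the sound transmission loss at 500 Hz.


Mass law: STL = 20 * log10(m * f) - 47
  m * f = 12.5 * 500 = 6250
  log10(6250) = 3.79588
  STL = 20 * 3.79588 - 47 = 75.9176 - 47 = 28.9 dB

28.9 dB


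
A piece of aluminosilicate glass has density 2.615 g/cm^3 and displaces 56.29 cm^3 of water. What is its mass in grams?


Rearrange rho = m / V:
  m = rho * V
  m = 2.615 * 56.29 = 147.198 g

147.198 g


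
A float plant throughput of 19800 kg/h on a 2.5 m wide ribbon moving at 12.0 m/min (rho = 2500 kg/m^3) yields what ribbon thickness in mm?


Ribbon cross-section from mass balance:
  Volume rate = throughput / density = 19800 / 2500 = 7.92 m^3/h
  thickness = volume rate / (speed * 60 * width), i.e.
  thickness = throughput / (60 * speed * width * density) * 1000
  thickness = 19800 / (60 * 12.0 * 2.5 * 2500) * 1000 = 4.4 mm

4.4 mm


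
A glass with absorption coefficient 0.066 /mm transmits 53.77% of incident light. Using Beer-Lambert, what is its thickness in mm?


Rearrange T = exp(-alpha * thickness):
  thickness = -ln(T) / alpha
  T = 53.77/100 = 0.5377
  ln(T) = -0.62045
  -ln(T) = 0.62045
  thickness = 0.62045 / 0.066 = 9.4 mm

9.4 mm


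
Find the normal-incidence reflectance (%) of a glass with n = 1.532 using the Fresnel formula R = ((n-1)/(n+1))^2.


Fresnel reflectance at normal incidence:
  R = ((n - 1)/(n + 1))^2
  (n - 1)/(n + 1) = (1.532 - 1)/(1.532 + 1) = 0.210111
  R = 0.210111^2 = 0.0441466
  R(%) = 0.0441466 * 100 = 4.415%

4.415%


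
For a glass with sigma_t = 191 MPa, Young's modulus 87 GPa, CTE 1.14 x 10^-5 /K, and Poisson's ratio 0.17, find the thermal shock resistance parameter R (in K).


Thermal shock resistance: R = sigma * (1 - nu) / (E * alpha)
  Numerator = 191 * (1 - 0.17) = 158.53
  Denominator = 87 * 1000 * (1.14 x 10^-5) = 0.9918
  R = 158.53 / 0.9918 = 159.8 K

159.8 K


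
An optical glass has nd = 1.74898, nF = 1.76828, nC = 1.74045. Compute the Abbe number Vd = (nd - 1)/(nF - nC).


Abbe number formula: Vd = (nd - 1) / (nF - nC)
  nd - 1 = 1.74898 - 1 = 0.74898
  nF - nC = 1.76828 - 1.74045 = 0.02783
  Vd = 0.74898 / 0.02783 = 26.91

26.91


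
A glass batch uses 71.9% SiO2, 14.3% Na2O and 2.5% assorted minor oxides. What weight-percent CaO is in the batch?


Pieces sum to 100%:
  CaO = 100 - (SiO2 + Na2O + others)
  CaO = 100 - (71.9 + 14.3 + 2.5) = 11.3%

11.3%


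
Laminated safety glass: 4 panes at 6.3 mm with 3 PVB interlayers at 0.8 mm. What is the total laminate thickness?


Total thickness = glass contribution + PVB contribution
  Glass: 4 * 6.3 = 25.2 mm
  PVB: 3 * 0.8 = 2.4 mm
  Total = 25.2 + 2.4 = 27.6 mm

27.6 mm


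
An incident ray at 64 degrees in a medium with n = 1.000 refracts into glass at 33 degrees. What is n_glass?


Apply Snell's law: n1 * sin(theta1) = n2 * sin(theta2)
  n2 = n1 * sin(theta1) / sin(theta2)
  sin(64) = 0.898794
  sin(33) = 0.544639
  n2 = 1.000 * 0.898794 / 0.544639 = 1.6503

1.6503


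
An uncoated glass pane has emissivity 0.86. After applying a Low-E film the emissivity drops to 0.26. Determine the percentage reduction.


Percentage reduction = (1 - coated/uncoated) * 100
  Ratio = 0.26 / 0.86 = 0.3023
  Reduction = (1 - 0.3023) * 100 = 69.8%

69.8%


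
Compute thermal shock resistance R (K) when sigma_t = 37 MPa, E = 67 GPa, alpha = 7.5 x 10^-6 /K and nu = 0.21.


Thermal shock resistance: R = sigma * (1 - nu) / (E * alpha)
  Numerator = 37 * (1 - 0.21) = 29.23
  Denominator = 67 * 1000 * (7.5 x 10^-6) = 0.5025
  R = 29.23 / 0.5025 = 58.2 K

58.2 K


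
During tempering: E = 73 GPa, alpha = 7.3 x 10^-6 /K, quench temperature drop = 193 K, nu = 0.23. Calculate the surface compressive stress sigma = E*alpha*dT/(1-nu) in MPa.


Tempering stress: sigma = E * alpha * dT / (1 - nu)
  E (MPa) = 73 * 1000 = 73000
  Numerator = 73000 * (7.3 x 10^-6) * 193 = 102.8497
  Denominator = 1 - 0.23 = 0.77
  sigma = 102.8497 / 0.77 = 133.6 MPa

133.6 MPa


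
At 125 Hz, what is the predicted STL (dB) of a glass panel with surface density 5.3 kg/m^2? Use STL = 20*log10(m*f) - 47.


Mass law: STL = 20 * log10(m * f) - 47
  m * f = 5.3 * 125 = 662.5
  log10(662.5) = 2.82119
  STL = 20 * 2.82119 - 47 = 56.4238 - 47 = 9.4 dB

9.4 dB


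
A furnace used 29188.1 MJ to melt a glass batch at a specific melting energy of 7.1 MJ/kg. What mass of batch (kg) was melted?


Rearrange E = m * s for m:
  m = E / s
  m = 29188.1 / 7.1 = 4111.0 kg

4111.0 kg


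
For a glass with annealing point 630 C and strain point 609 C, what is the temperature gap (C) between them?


Gap = T_anneal - T_strain:
  gap = 630 - 609 = 21 C

21 C


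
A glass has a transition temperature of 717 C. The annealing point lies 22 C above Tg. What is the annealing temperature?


The annealing temperature is Tg plus the offset:
  T_anneal = 717 + 22 = 739 C

739 C


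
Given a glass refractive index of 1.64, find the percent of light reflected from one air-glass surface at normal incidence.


Fresnel reflectance at normal incidence:
  R = ((n - 1)/(n + 1))^2
  (n - 1)/(n + 1) = (1.64 - 1)/(1.64 + 1) = 0.242424
  R = 0.242424^2 = 0.0587694
  R(%) = 0.0587694 * 100 = 5.877%

5.877%


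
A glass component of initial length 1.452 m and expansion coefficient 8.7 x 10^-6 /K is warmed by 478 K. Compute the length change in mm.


Thermal expansion formula: dL = alpha * L0 * dT
  dL = (8.7 x 10^-6) * 1.452 * 478 = 0.00603829 m
Convert to mm: 0.00603829 * 1000 = 6.0383 mm

6.0383 mm


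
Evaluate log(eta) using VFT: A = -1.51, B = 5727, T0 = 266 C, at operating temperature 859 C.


VFT equation: log(eta) = A + B / (T - T0)
  T - T0 = 859 - 266 = 593
  B / (T - T0) = 5727 / 593 = 9.658
  log(eta) = -1.51 + 9.658 = 8.148

8.148


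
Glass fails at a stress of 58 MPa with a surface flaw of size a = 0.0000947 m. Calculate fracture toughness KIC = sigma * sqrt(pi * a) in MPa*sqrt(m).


Fracture toughness: KIC = sigma * sqrt(pi * a)
  pi * a = pi * 0.0000947 = 0.000297509
  sqrt(pi * a) = 0.017248
  KIC = 58 * 0.017248 = 1.0 MPa*sqrt(m)

1.0 MPa*sqrt(m)


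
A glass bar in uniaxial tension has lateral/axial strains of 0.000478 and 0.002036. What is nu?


Poisson's ratio: nu = lateral strain / axial strain
  nu = 0.000478 / 0.002036 = 0.2348

0.2348


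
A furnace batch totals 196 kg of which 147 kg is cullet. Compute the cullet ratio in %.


Cullet ratio = (cullet mass / total batch mass) * 100
  Ratio = 147 / 196 * 100 = 75.0%

75.0%


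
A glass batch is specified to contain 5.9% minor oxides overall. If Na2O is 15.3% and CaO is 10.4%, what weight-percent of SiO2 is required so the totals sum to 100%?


Known pieces sum to 100%:
  SiO2 = 100 - (others + Na2O + CaO)
  SiO2 = 100 - (5.9 + 15.3 + 10.4) = 68.4%

68.4%


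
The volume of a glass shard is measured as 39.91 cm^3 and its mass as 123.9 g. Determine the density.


Use the definition of density:
  rho = mass / volume
  rho = 123.9 / 39.91 = 3.104 g/cm^3

3.104 g/cm^3


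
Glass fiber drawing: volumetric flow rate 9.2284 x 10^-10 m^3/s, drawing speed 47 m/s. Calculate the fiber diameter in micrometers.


Cross-sectional area from continuity:
  A = Q / v = 9.2284 x 10^-10 / 47 = 1.963489 x 10^-11 m^2
Diameter from circular cross-section:
  d = sqrt(4A / pi) * 10^6 (m -> um)
  d = sqrt(4 * 1.963489 x 10^-11 / pi) * 10^6 = 5.0 um

5.0 um


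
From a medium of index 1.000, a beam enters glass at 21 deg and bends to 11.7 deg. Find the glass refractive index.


Apply Snell's law: n1 * sin(theta1) = n2 * sin(theta2)
  n2 = n1 * sin(theta1) / sin(theta2)
  sin(21) = 0.358368
  sin(11.7) = 0.202787
  n2 = 1.000 * 0.358368 / 0.202787 = 1.7672

1.7672


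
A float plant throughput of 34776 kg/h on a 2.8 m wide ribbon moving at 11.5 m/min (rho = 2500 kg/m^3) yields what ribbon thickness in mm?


Ribbon cross-section from mass balance:
  Volume rate = throughput / density = 34776 / 2500 = 13.9104 m^3/h
  thickness = volume rate / (speed * 60 * width), i.e.
  thickness = throughput / (60 * speed * width * density) * 1000
  thickness = 34776 / (60 * 11.5 * 2.8 * 2500) * 1000 = 7.2 mm

7.2 mm


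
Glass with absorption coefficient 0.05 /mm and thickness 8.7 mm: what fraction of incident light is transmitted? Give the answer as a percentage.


Beer-Lambert law: T = exp(-alpha * thickness)
  exponent = -0.05 * 8.7 = -0.435
  T = exp(-0.435) = 0.6473
  Percentage = 0.6473 * 100 = 64.73%

64.73%


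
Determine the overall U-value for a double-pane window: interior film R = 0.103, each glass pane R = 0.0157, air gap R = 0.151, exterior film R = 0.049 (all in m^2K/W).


Total thermal resistance (series):
  R_total = R_in + R_glass + R_air + R_glass + R_out
  R_total = 0.103 + 0.0157 + 0.151 + 0.0157 + 0.049 = 0.3344 m^2K/W
U-value = 1 / R_total = 1 / 0.3344 = 2.99 W/m^2K

2.99 W/m^2K


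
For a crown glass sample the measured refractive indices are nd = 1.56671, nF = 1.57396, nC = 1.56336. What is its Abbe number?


Abbe number formula: Vd = (nd - 1) / (nF - nC)
  nd - 1 = 1.56671 - 1 = 0.56671
  nF - nC = 1.57396 - 1.56336 = 0.0106
  Vd = 0.56671 / 0.0106 = 53.46

53.46


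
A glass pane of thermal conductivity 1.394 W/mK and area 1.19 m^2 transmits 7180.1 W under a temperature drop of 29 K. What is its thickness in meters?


Fourier's law: t = k * A * dT / Q
  t = 1.394 * 1.19 * 29 / 7180.1
  t = 48.10694 / 7180.1 = 0.0067 m

0.0067 m


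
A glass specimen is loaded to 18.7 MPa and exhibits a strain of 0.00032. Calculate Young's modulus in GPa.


Young's modulus: E = stress / strain
  E = 18.7 MPa / 0.00032 = 58437.5 MPa
Convert to GPa: 58437.5 / 1000 = 58.44 GPa

58.44 GPa


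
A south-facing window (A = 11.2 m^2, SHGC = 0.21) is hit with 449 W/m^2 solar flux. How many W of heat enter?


Solar heat gain: Q = Area * SHGC * Irradiance
  Q = 11.2 * 0.21 * 449 = 1056 W

1056 W


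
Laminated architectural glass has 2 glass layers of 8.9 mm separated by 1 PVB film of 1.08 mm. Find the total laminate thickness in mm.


Total thickness = glass contribution + PVB contribution
  Glass: 2 * 8.9 = 17.8 mm
  PVB: 1 * 1.08 = 1.08 mm
  Total = 17.8 + 1.08 = 18.88 mm

18.88 mm


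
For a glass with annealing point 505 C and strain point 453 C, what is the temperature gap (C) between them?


Gap = T_anneal - T_strain:
  gap = 505 - 453 = 52 C

52 C


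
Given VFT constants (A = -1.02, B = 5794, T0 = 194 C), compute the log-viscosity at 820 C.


VFT equation: log(eta) = A + B / (T - T0)
  T - T0 = 820 - 194 = 626
  B / (T - T0) = 5794 / 626 = 9.256
  log(eta) = -1.02 + 9.256 = 8.236

8.236


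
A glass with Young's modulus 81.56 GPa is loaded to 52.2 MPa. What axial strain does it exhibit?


Rearrange E = sigma / epsilon:
  epsilon = sigma / E
  E (MPa) = 81.56 * 1000 = 81560
  epsilon = 52.2 / 81560 = 0.00064

0.00064


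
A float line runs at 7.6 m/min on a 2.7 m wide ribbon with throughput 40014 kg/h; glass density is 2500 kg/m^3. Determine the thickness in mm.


Ribbon cross-section from mass balance:
  Volume rate = throughput / density = 40014 / 2500 = 16.0056 m^3/h
  thickness = volume rate / (speed * 60 * width), i.e.
  thickness = throughput / (60 * speed * width * density) * 1000
  thickness = 40014 / (60 * 7.6 * 2.7 * 2500) * 1000 = 13.0 mm

13.0 mm


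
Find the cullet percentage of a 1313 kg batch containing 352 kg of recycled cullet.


Cullet ratio = (cullet mass / total batch mass) * 100
  Ratio = 352 / 1313 * 100 = 26.81%

26.81%


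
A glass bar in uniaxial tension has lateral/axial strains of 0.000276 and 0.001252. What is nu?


Poisson's ratio: nu = lateral strain / axial strain
  nu = 0.000276 / 0.001252 = 0.2204

0.2204


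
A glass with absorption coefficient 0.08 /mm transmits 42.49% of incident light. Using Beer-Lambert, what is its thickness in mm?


Rearrange T = exp(-alpha * thickness):
  thickness = -ln(T) / alpha
  T = 42.49/100 = 0.4249
  ln(T) = -0.8559
  -ln(T) = 0.8559
  thickness = 0.8559 / 0.08 = 10.7 mm

10.7 mm


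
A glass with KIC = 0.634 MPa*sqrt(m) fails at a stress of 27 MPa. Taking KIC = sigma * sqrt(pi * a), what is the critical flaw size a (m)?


Rearrange KIC = sigma * sqrt(pi * a):
  sqrt(pi * a) = KIC / sigma
  sqrt(pi * a) = 0.634 / 27 = 0.023481
  a = (KIC / sigma)^2 / pi
  a = 0.023481^2 / pi = 0.0001755 m

0.0001755 m


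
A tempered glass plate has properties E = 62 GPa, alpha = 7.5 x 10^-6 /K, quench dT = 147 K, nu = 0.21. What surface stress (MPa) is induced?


Tempering stress: sigma = E * alpha * dT / (1 - nu)
  E (MPa) = 62 * 1000 = 62000
  Numerator = 62000 * (7.5 x 10^-6) * 147 = 68.355
  Denominator = 1 - 0.21 = 0.79
  sigma = 68.355 / 0.79 = 86.5 MPa

86.5 MPa


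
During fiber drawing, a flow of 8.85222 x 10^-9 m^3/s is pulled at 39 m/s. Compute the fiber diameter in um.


Cross-sectional area from continuity:
  A = Q / v = 8.85222 x 10^-9 / 39 = 2.2698 x 10^-10 m^2
Diameter from circular cross-section:
  d = sqrt(4A / pi) * 10^6 (m -> um)
  d = sqrt(4 * 2.2698 x 10^-10 / pi) * 10^6 = 17.0 um

17.0 um


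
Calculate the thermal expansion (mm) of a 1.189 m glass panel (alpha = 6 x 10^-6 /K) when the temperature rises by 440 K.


Thermal expansion formula: dL = alpha * L0 * dT
  dL = (6 x 10^-6) * 1.189 * 440 = 0.00313896 m
Convert to mm: 0.00313896 * 1000 = 3.139 mm

3.139 mm


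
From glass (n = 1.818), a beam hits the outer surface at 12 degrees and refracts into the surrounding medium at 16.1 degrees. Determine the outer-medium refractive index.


Apply Snell's law: n1 * sin(theta1) = n2 * sin(theta2)
  n2 = n1 * sin(theta1) / sin(theta2)
  sin(12) = 0.207912
  sin(16.1) = 0.277315
  n2 = 1.818 * 0.207912 / 0.277315 = 1.363

1.363


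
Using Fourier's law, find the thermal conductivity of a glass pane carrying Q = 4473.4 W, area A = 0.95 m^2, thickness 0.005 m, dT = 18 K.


Fourier's law rearranged: k = Q * t / (A * dT)
  Numerator = 4473.4 * 0.005 = 22.367
  Denominator = 0.95 * 18 = 17.1
  k = 22.367 / 17.1 = 1.308 W/mK

1.308 W/mK


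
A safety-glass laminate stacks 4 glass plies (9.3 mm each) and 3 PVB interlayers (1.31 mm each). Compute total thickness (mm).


Total thickness = glass contribution + PVB contribution
  Glass: 4 * 9.3 = 37.2 mm
  PVB: 3 * 1.31 = 3.93 mm
  Total = 37.2 + 3.93 = 41.13 mm

41.13 mm


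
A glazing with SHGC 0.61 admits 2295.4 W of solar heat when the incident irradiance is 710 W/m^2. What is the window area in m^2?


Rearrange Q = Area * SHGC * Irradiance:
  Area = Q / (SHGC * Irradiance)
  Area = 2295.4 / (0.61 * 710) = 5.3 m^2

5.3 m^2


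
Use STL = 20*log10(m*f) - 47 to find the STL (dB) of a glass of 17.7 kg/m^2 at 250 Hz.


Mass law: STL = 20 * log10(m * f) - 47
  m * f = 17.7 * 250 = 4425
  log10(4425) = 3.64591
  STL = 20 * 3.64591 - 47 = 72.9182 - 47 = 25.9 dB

25.9 dB


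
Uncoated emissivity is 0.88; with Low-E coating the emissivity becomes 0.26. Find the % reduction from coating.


Percentage reduction = (1 - coated/uncoated) * 100
  Ratio = 0.26 / 0.88 = 0.2955
  Reduction = (1 - 0.2955) * 100 = 70.5%

70.5%


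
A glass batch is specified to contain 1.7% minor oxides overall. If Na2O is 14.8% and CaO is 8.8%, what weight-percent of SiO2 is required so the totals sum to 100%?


Known pieces sum to 100%:
  SiO2 = 100 - (others + Na2O + CaO)
  SiO2 = 100 - (1.7 + 14.8 + 8.8) = 74.7%

74.7%


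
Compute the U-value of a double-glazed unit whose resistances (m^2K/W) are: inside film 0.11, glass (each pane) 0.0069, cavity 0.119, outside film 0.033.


Total thermal resistance (series):
  R_total = R_in + R_glass + R_air + R_glass + R_out
  R_total = 0.11 + 0.0069 + 0.119 + 0.0069 + 0.033 = 0.2758 m^2K/W
U-value = 1 / R_total = 1 / 0.2758 = 3.626 W/m^2K

3.626 W/m^2K


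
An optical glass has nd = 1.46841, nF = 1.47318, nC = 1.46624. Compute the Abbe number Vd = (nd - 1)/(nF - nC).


Abbe number formula: Vd = (nd - 1) / (nF - nC)
  nd - 1 = 1.46841 - 1 = 0.46841
  nF - nC = 1.47318 - 1.46624 = 0.00694
  Vd = 0.46841 / 0.00694 = 67.49

67.49


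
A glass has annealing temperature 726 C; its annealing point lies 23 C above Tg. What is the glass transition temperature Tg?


Rearrange T_anneal = Tg + offset for Tg:
  Tg = T_anneal - offset = 726 - 23 = 703 C

703 C


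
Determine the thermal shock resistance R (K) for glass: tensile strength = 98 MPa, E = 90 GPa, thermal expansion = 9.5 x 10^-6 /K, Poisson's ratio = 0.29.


Thermal shock resistance: R = sigma * (1 - nu) / (E * alpha)
  Numerator = 98 * (1 - 0.29) = 69.58
  Denominator = 90 * 1000 * (9.5 x 10^-6) = 0.855
  R = 69.58 / 0.855 = 81.4 K

81.4 K


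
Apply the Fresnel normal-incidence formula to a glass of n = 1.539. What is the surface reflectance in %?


Fresnel reflectance at normal incidence:
  R = ((n - 1)/(n + 1))^2
  (n - 1)/(n + 1) = (1.539 - 1)/(1.539 + 1) = 0.212288
  R = 0.212288^2 = 0.0450662
  R(%) = 0.0450662 * 100 = 4.507%

4.507%


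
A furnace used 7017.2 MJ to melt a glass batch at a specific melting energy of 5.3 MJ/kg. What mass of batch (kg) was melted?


Rearrange E = m * s for m:
  m = E / s
  m = 7017.2 / 5.3 = 1324.0 kg

1324.0 kg


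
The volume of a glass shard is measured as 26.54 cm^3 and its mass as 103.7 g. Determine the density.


Use the definition of density:
  rho = mass / volume
  rho = 103.7 / 26.54 = 3.907 g/cm^3

3.907 g/cm^3


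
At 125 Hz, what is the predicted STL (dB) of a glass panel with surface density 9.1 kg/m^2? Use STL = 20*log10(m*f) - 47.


Mass law: STL = 20 * log10(m * f) - 47
  m * f = 9.1 * 125 = 1137.5
  log10(1137.5) = 3.05595
  STL = 20 * 3.05595 - 47 = 61.119 - 47 = 14.1 dB

14.1 dB


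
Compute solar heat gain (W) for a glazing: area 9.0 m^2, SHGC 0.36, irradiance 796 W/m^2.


Solar heat gain: Q = Area * SHGC * Irradiance
  Q = 9.0 * 0.36 * 796 = 2579 W

2579 W


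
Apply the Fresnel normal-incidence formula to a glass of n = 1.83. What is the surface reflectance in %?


Fresnel reflectance at normal incidence:
  R = ((n - 1)/(n + 1))^2
  (n - 1)/(n + 1) = (1.83 - 1)/(1.83 + 1) = 0.293286
  R = 0.293286^2 = 0.0860167
  R(%) = 0.0860167 * 100 = 8.602%

8.602%


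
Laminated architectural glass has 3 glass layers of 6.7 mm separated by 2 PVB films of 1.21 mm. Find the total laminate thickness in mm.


Total thickness = glass contribution + PVB contribution
  Glass: 3 * 6.7 = 20.1 mm
  PVB: 2 * 1.21 = 2.42 mm
  Total = 20.1 + 2.42 = 22.52 mm

22.52 mm


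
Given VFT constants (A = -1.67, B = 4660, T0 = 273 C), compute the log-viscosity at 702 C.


VFT equation: log(eta) = A + B / (T - T0)
  T - T0 = 702 - 273 = 429
  B / (T - T0) = 4660 / 429 = 10.862
  log(eta) = -1.67 + 10.862 = 9.192

9.192


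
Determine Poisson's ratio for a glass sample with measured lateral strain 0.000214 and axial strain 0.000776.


Poisson's ratio: nu = lateral strain / axial strain
  nu = 0.000214 / 0.000776 = 0.2758

0.2758


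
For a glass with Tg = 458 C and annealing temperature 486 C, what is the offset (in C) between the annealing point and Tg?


Offset = T_anneal - Tg:
  offset = 486 - 458 = 28 C

28 C


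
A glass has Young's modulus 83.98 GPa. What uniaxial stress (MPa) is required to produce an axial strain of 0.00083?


Rearrange E = sigma / epsilon:
  sigma = E * epsilon
  E (MPa) = 83.98 * 1000 = 83980
  sigma = 83980 * 0.00083 = 69.7 MPa

69.7 MPa


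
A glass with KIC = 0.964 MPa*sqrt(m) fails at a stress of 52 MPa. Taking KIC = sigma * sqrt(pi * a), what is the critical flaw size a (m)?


Rearrange KIC = sigma * sqrt(pi * a):
  sqrt(pi * a) = KIC / sigma
  sqrt(pi * a) = 0.964 / 52 = 0.018538
  a = (KIC / sigma)^2 / pi
  a = 0.018538^2 / pi = 0.0001094 m

0.0001094 m


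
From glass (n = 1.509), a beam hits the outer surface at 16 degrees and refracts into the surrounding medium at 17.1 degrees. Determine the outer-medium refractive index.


Apply Snell's law: n1 * sin(theta1) = n2 * sin(theta2)
  n2 = n1 * sin(theta1) / sin(theta2)
  sin(16) = 0.275637
  sin(17.1) = 0.29404
  n2 = 1.509 * 0.275637 / 0.29404 = 1.4146

1.4146


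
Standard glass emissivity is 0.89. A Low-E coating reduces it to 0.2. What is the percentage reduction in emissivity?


Percentage reduction = (1 - coated/uncoated) * 100
  Ratio = 0.2 / 0.89 = 0.2247
  Reduction = (1 - 0.2247) * 100 = 77.5%

77.5%


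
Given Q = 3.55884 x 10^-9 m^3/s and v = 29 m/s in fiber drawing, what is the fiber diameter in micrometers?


Cross-sectional area from continuity:
  A = Q / v = 3.55884 x 10^-9 / 29 = 1.227186 x 10^-10 m^2
Diameter from circular cross-section:
  d = sqrt(4A / pi) * 10^6 (m -> um)
  d = sqrt(4 * 1.227186 x 10^-10 / pi) * 10^6 = 12.5 um

12.5 um


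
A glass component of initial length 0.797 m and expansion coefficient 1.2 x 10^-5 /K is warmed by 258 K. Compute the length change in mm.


Thermal expansion formula: dL = alpha * L0 * dT
  dL = (1.2 x 10^-5) * 0.797 * 258 = 0.00246751 m
Convert to mm: 0.00246751 * 1000 = 2.4675 mm

2.4675 mm


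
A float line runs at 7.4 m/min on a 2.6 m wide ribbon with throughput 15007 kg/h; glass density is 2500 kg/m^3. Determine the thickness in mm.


Ribbon cross-section from mass balance:
  Volume rate = throughput / density = 15007 / 2500 = 6.0028 m^3/h
  thickness = volume rate / (speed * 60 * width), i.e.
  thickness = throughput / (60 * speed * width * density) * 1000
  thickness = 15007 / (60 * 7.4 * 2.6 * 2500) * 1000 = 5.2 mm

5.2 mm


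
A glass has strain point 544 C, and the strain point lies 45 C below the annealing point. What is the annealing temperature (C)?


T_anneal = T_strain + gap:
  T_anneal = 544 + 45 = 589 C

589 C


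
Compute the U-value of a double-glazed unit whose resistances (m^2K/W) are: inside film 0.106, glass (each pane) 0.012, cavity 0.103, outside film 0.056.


Total thermal resistance (series):
  R_total = R_in + R_glass + R_air + R_glass + R_out
  R_total = 0.106 + 0.012 + 0.103 + 0.012 + 0.056 = 0.289 m^2K/W
U-value = 1 / R_total = 1 / 0.289 = 3.46 W/m^2K

3.46 W/m^2K


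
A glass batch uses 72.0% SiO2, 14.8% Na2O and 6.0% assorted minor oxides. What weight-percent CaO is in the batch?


Pieces sum to 100%:
  CaO = 100 - (SiO2 + Na2O + others)
  CaO = 100 - (72.0 + 14.8 + 6.0) = 7.2%

7.2%


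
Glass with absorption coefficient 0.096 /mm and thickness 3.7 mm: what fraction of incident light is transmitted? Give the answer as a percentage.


Beer-Lambert law: T = exp(-alpha * thickness)
  exponent = -0.096 * 3.7 = -0.3552
  T = exp(-0.3552) = 0.701
  Percentage = 0.701 * 100 = 70.1%

70.1%


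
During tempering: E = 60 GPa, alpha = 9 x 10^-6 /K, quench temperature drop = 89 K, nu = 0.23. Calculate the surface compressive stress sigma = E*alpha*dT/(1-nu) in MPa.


Tempering stress: sigma = E * alpha * dT / (1 - nu)
  E (MPa) = 60 * 1000 = 60000
  Numerator = 60000 * (9 x 10^-6) * 89 = 48.06
  Denominator = 1 - 0.23 = 0.77
  sigma = 48.06 / 0.77 = 62.4 MPa

62.4 MPa


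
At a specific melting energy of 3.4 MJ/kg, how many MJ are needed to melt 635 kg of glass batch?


Total energy = mass * specific energy
  E = 635 * 3.4 = 2159 MJ

2159 MJ


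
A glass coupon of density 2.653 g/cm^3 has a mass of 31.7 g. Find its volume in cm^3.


Rearrange rho = m / V:
  V = m / rho
  V = 31.7 / 2.653 = 11.949 cm^3

11.949 cm^3


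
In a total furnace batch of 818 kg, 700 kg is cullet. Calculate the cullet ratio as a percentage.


Cullet ratio = (cullet mass / total batch mass) * 100
  Ratio = 700 / 818 * 100 = 85.57%

85.57%


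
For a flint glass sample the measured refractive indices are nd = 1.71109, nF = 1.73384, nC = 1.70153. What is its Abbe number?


Abbe number formula: Vd = (nd - 1) / (nF - nC)
  nd - 1 = 1.71109 - 1 = 0.71109
  nF - nC = 1.73384 - 1.70153 = 0.03231
  Vd = 0.71109 / 0.03231 = 22.01

22.01


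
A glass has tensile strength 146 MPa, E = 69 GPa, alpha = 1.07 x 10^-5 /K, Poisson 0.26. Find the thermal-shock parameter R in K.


Thermal shock resistance: R = sigma * (1 - nu) / (E * alpha)
  Numerator = 146 * (1 - 0.26) = 108.04
  Denominator = 69 * 1000 * (1.07 x 10^-5) = 0.7383
  R = 108.04 / 0.7383 = 146.3 K

146.3 K


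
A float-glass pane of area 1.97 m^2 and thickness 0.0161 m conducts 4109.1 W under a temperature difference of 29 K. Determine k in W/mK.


Fourier's law rearranged: k = Q * t / (A * dT)
  Numerator = 4109.1 * 0.0161 = 66.15651
  Denominator = 1.97 * 29 = 57.13
  k = 66.15651 / 57.13 = 1.158 W/mK

1.158 W/mK


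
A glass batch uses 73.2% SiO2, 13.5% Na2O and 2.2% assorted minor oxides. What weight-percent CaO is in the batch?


Pieces sum to 100%:
  CaO = 100 - (SiO2 + Na2O + others)
  CaO = 100 - (73.2 + 13.5 + 2.2) = 11.1%

11.1%


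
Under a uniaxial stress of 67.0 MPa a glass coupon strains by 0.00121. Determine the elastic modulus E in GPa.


Young's modulus: E = stress / strain
  E = 67.0 MPa / 0.00121 = 55371.9 MPa
Convert to GPa: 55371.9 / 1000 = 55.37 GPa

55.37 GPa


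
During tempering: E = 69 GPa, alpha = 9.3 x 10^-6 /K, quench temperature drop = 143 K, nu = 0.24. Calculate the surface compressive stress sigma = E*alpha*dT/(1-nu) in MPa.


Tempering stress: sigma = E * alpha * dT / (1 - nu)
  E (MPa) = 69 * 1000 = 69000
  Numerator = 69000 * (9.3 x 10^-6) * 143 = 91.7631
  Denominator = 1 - 0.24 = 0.76
  sigma = 91.7631 / 0.76 = 120.7 MPa

120.7 MPa


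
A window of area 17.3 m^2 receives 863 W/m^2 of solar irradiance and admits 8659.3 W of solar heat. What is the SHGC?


Rearrange Q = Area * SHGC * Irradiance:
  SHGC = Q / (Area * Irradiance)
  SHGC = 8659.3 / (17.3 * 863) = 0.58

0.58


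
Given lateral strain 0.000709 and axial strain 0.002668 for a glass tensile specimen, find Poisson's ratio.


Poisson's ratio: nu = lateral strain / axial strain
  nu = 0.000709 / 0.002668 = 0.2657

0.2657


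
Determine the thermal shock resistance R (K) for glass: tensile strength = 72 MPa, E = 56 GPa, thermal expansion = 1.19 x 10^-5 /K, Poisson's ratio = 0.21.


Thermal shock resistance: R = sigma * (1 - nu) / (E * alpha)
  Numerator = 72 * (1 - 0.21) = 56.88
  Denominator = 56 * 1000 * (1.19 x 10^-5) = 0.6664
  R = 56.88 / 0.6664 = 85.4 K

85.4 K


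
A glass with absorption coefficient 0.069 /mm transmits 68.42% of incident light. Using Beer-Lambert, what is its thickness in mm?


Rearrange T = exp(-alpha * thickness):
  thickness = -ln(T) / alpha
  T = 68.42/100 = 0.6842
  ln(T) = -0.37951
  -ln(T) = 0.37951
  thickness = 0.37951 / 0.069 = 5.5 mm

5.5 mm


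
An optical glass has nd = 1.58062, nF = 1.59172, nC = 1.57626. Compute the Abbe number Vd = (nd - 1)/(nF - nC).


Abbe number formula: Vd = (nd - 1) / (nF - nC)
  nd - 1 = 1.58062 - 1 = 0.58062
  nF - nC = 1.59172 - 1.57626 = 0.01546
  Vd = 0.58062 / 0.01546 = 37.56

37.56


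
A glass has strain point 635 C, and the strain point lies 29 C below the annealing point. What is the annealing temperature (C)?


T_anneal = T_strain + gap:
  T_anneal = 635 + 29 = 664 C

664 C


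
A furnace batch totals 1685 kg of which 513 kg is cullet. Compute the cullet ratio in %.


Cullet ratio = (cullet mass / total batch mass) * 100
  Ratio = 513 / 1685 * 100 = 30.45%

30.45%


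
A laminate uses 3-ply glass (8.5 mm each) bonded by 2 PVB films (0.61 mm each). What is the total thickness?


Total thickness = glass contribution + PVB contribution
  Glass: 3 * 8.5 = 25.5 mm
  PVB: 2 * 0.61 = 1.22 mm
  Total = 25.5 + 1.22 = 26.72 mm

26.72 mm


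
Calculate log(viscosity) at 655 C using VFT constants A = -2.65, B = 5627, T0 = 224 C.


VFT equation: log(eta) = A + B / (T - T0)
  T - T0 = 655 - 224 = 431
  B / (T - T0) = 5627 / 431 = 13.056
  log(eta) = -2.65 + 13.056 = 10.406

10.406


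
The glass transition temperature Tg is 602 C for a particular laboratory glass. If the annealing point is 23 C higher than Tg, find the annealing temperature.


The annealing temperature is Tg plus the offset:
  T_anneal = 602 + 23 = 625 C

625 C


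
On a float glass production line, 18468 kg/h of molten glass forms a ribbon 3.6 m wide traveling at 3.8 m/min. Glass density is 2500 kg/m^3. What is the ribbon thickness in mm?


Ribbon cross-section from mass balance:
  Volume rate = throughput / density = 18468 / 2500 = 7.3872 m^3/h
  thickness = volume rate / (speed * 60 * width), i.e.
  thickness = throughput / (60 * speed * width * density) * 1000
  thickness = 18468 / (60 * 3.8 * 3.6 * 2500) * 1000 = 9.0 mm

9.0 mm


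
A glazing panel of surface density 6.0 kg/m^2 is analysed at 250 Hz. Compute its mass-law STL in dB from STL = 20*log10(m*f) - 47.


Mass law: STL = 20 * log10(m * f) - 47
  m * f = 6.0 * 250 = 1500
  log10(1500) = 3.17609
  STL = 20 * 3.17609 - 47 = 63.5218 - 47 = 16.5 dB

16.5 dB


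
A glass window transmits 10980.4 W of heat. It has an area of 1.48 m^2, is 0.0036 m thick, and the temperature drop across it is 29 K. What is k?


Fourier's law rearranged: k = Q * t / (A * dT)
  Numerator = 10980.4 * 0.0036 = 39.52944
  Denominator = 1.48 * 29 = 42.92
  k = 39.52944 / 42.92 = 0.921 W/mK

0.921 W/mK


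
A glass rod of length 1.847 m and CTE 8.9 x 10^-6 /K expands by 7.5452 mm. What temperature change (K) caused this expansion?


Rearrange dL = alpha * L0 * dT for dT:
  dT = dL / (alpha * L0)
  dL (m) = 7.5452 / 1000 = 0.0075452
  dT = 0.0075452 / ((8.9 x 10^-6) * 1.847) = 459.0 K

459.0 K


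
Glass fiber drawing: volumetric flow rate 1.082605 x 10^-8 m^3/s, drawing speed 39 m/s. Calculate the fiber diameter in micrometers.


Cross-sectional area from continuity:
  A = Q / v = 1.082605 x 10^-8 / 39 = 2.77591 x 10^-10 m^2
Diameter from circular cross-section:
  d = sqrt(4A / pi) * 10^6 (m -> um)
  d = sqrt(4 * 2.77591 x 10^-10 / pi) * 10^6 = 18.8 um

18.8 um


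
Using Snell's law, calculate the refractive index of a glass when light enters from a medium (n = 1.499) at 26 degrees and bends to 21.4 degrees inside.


Apply Snell's law: n1 * sin(theta1) = n2 * sin(theta2)
  n2 = n1 * sin(theta1) / sin(theta2)
  sin(26) = 0.438371
  sin(21.4) = 0.364877
  n2 = 1.499 * 0.438371 / 0.364877 = 1.8009

1.8009


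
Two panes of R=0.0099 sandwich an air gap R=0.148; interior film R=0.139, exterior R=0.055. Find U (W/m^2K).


Total thermal resistance (series):
  R_total = R_in + R_glass + R_air + R_glass + R_out
  R_total = 0.139 + 0.0099 + 0.148 + 0.0099 + 0.055 = 0.3618 m^2K/W
U-value = 1 / R_total = 1 / 0.3618 = 2.764 W/m^2K

2.764 W/m^2K


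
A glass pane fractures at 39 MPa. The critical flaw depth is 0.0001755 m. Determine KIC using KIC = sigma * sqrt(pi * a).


Fracture toughness: KIC = sigma * sqrt(pi * a)
  pi * a = pi * 0.0001755 = 0.00055135
  sqrt(pi * a) = 0.023481
  KIC = 39 * 0.023481 = 0.916 MPa*sqrt(m)

0.916 MPa*sqrt(m)


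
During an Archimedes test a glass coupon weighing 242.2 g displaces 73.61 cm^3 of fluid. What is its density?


Use the definition of density:
  rho = mass / volume
  rho = 242.2 / 73.61 = 3.29 g/cm^3

3.29 g/cm^3


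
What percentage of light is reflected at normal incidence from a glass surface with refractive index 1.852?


Fresnel reflectance at normal incidence:
  R = ((n - 1)/(n + 1))^2
  (n - 1)/(n + 1) = (1.852 - 1)/(1.852 + 1) = 0.298738
  R = 0.298738^2 = 0.0892444
  R(%) = 0.0892444 * 100 = 8.924%

8.924%
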